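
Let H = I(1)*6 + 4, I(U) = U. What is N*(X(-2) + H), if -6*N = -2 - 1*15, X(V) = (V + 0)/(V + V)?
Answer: 119/4 ≈ 29.750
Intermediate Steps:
X(V) = ½ (X(V) = V/((2*V)) = V*(1/(2*V)) = ½)
N = 17/6 (N = -(-2 - 1*15)/6 = -(-2 - 15)/6 = -⅙*(-17) = 17/6 ≈ 2.8333)
H = 10 (H = 1*6 + 4 = 6 + 4 = 10)
N*(X(-2) + H) = 17*(½ + 10)/6 = (17/6)*(21/2) = 119/4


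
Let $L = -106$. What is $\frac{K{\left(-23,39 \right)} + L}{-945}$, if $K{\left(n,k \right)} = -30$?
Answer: $\frac{136}{945} \approx 0.14392$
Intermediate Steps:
$\frac{K{\left(-23,39 \right)} + L}{-945} = \frac{-30 - 106}{-945} = \left(-136\right) \left(- \frac{1}{945}\right) = \frac{136}{945}$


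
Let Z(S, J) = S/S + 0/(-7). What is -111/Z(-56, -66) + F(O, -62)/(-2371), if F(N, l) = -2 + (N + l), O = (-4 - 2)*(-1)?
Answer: -263123/2371 ≈ -110.98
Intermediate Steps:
Z(S, J) = 1 (Z(S, J) = 1 + 0*(-1/7) = 1 + 0 = 1)
O = 6 (O = -6*(-1) = 6)
F(N, l) = -2 + N + l
-111/Z(-56, -66) + F(O, -62)/(-2371) = -111/1 + (-2 + 6 - 62)/(-2371) = -111*1 - 58*(-1/2371) = -111 + 58/2371 = -263123/2371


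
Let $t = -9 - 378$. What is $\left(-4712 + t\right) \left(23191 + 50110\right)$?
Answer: $-373761799$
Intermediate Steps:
$t = -387$ ($t = -9 - 378 = -387$)
$\left(-4712 + t\right) \left(23191 + 50110\right) = \left(-4712 - 387\right) \left(23191 + 50110\right) = \left(-5099\right) 73301 = -373761799$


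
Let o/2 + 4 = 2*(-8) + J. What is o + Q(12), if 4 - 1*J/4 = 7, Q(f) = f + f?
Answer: -40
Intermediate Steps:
Q(f) = 2*f
J = -12 (J = 16 - 4*7 = 16 - 28 = -12)
o = -64 (o = -8 + 2*(2*(-8) - 12) = -8 + 2*(-16 - 12) = -8 + 2*(-28) = -8 - 56 = -64)
o + Q(12) = -64 + 2*12 = -64 + 24 = -40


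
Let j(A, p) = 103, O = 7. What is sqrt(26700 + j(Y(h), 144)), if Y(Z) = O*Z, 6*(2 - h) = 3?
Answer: 7*sqrt(547) ≈ 163.72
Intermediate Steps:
h = 3/2 (h = 2 - 1/6*3 = 2 - 1/2 = 3/2 ≈ 1.5000)
Y(Z) = 7*Z
sqrt(26700 + j(Y(h), 144)) = sqrt(26700 + 103) = sqrt(26803) = 7*sqrt(547)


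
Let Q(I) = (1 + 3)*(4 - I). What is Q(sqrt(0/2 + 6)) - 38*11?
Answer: -402 - 4*sqrt(6) ≈ -411.80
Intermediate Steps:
Q(I) = 16 - 4*I (Q(I) = 4*(4 - I) = 16 - 4*I)
Q(sqrt(0/2 + 6)) - 38*11 = (16 - 4*sqrt(0/2 + 6)) - 38*11 = (16 - 4*sqrt(0*(1/2) + 6)) - 418 = (16 - 4*sqrt(0 + 6)) - 418 = (16 - 4*sqrt(6)) - 418 = -402 - 4*sqrt(6)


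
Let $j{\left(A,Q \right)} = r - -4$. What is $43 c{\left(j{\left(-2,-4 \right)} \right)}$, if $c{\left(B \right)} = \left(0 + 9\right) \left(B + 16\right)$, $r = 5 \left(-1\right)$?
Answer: $5805$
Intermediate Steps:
$r = -5$
$j{\left(A,Q \right)} = -1$ ($j{\left(A,Q \right)} = -5 - -4 = -5 + 4 = -1$)
$c{\left(B \right)} = 144 + 9 B$ ($c{\left(B \right)} = 9 \left(16 + B\right) = 144 + 9 B$)
$43 c{\left(j{\left(-2,-4 \right)} \right)} = 43 \left(144 + 9 \left(-1\right)\right) = 43 \left(144 - 9\right) = 43 \cdot 135 = 5805$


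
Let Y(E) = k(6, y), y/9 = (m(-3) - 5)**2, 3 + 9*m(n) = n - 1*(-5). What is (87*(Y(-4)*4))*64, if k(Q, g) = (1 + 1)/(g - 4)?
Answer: 12528/65 ≈ 192.74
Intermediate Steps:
m(n) = 2/9 + n/9 (m(n) = -1/3 + (n - 1*(-5))/9 = -1/3 + (n + 5)/9 = -1/3 + (5 + n)/9 = -1/3 + (5/9 + n/9) = 2/9 + n/9)
y = 2116/9 (y = 9*((2/9 + (1/9)*(-3)) - 5)**2 = 9*((2/9 - 1/3) - 5)**2 = 9*(-1/9 - 5)**2 = 9*(-46/9)**2 = 9*(2116/81) = 2116/9 ≈ 235.11)
k(Q, g) = 2/(-4 + g)
Y(E) = 9/1040 (Y(E) = 2/(-4 + 2116/9) = 2/(2080/9) = 2*(9/2080) = 9/1040)
(87*(Y(-4)*4))*64 = (87*((9/1040)*4))*64 = (87*(9/260))*64 = (783/260)*64 = 12528/65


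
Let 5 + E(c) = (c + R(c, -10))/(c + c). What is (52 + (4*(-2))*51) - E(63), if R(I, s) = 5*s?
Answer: -44239/126 ≈ -351.10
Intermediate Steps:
E(c) = -5 + (-50 + c)/(2*c) (E(c) = -5 + (c + 5*(-10))/(c + c) = -5 + (c - 50)/((2*c)) = -5 + (-50 + c)*(1/(2*c)) = -5 + (-50 + c)/(2*c))
(52 + (4*(-2))*51) - E(63) = (52 + (4*(-2))*51) - (-9/2 - 25/63) = (52 - 8*51) - (-9/2 - 25*1/63) = (52 - 408) - (-9/2 - 25/63) = -356 - 1*(-617/126) = -356 + 617/126 = -44239/126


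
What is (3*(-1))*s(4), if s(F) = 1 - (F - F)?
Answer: -3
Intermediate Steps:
s(F) = 1 (s(F) = 1 - 1*0 = 1 + 0 = 1)
(3*(-1))*s(4) = (3*(-1))*1 = -3*1 = -3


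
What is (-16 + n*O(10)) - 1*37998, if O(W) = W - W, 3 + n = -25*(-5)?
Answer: -38014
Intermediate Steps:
n = 122 (n = -3 - 25*(-5) = -3 + 125 = 122)
O(W) = 0
(-16 + n*O(10)) - 1*37998 = (-16 + 122*0) - 1*37998 = (-16 + 0) - 37998 = -16 - 37998 = -38014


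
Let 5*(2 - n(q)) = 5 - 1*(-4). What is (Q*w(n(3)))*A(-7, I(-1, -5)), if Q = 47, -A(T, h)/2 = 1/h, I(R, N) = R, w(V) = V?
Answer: 94/5 ≈ 18.800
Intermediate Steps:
n(q) = ⅕ (n(q) = 2 - (5 - 1*(-4))/5 = 2 - (5 + 4)/5 = 2 - ⅕*9 = 2 - 9/5 = ⅕)
A(T, h) = -2/h
(Q*w(n(3)))*A(-7, I(-1, -5)) = (47*(⅕))*(-2/(-1)) = 47*(-2*(-1))/5 = (47/5)*2 = 94/5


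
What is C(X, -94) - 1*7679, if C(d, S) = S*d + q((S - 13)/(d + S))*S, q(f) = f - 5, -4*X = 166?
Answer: -916584/271 ≈ -3382.2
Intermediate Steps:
X = -83/2 (X = -¼*166 = -83/2 ≈ -41.500)
q(f) = -5 + f
C(d, S) = S*d + S*(-5 + (-13 + S)/(S + d)) (C(d, S) = S*d + (-5 + (S - 13)/(d + S))*S = S*d + (-5 + (-13 + S)/(S + d))*S = S*d + S*(-5 + (-13 + S)/(S + d)))
C(X, -94) - 1*7679 = -94*(-13 - 5*(-83/2) - 4*(-94) - 83*(-94 - 83/2)/2)/(-94 - 83/2) - 1*7679 = -94*(-13 + 415/2 + 376 - 83/2*(-271/2))/(-271/2) - 7679 = -94*(-2/271)*(-13 + 415/2 + 376 + 22493/4) - 7679 = -94*(-2/271)*24775/4 - 7679 = 1164425/271 - 7679 = -916584/271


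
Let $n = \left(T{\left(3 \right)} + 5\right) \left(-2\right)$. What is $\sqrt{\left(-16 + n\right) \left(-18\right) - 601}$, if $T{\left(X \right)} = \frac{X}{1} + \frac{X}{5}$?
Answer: $\frac{i \sqrt{85}}{5} \approx 1.8439 i$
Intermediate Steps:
$T{\left(X \right)} = \frac{6 X}{5}$ ($T{\left(X \right)} = X 1 + X \frac{1}{5} = X + \frac{X}{5} = \frac{6 X}{5}$)
$n = - \frac{86}{5}$ ($n = \left(\frac{6}{5} \cdot 3 + 5\right) \left(-2\right) = \left(\frac{18}{5} + 5\right) \left(-2\right) = \frac{43}{5} \left(-2\right) = - \frac{86}{5} \approx -17.2$)
$\sqrt{\left(-16 + n\right) \left(-18\right) - 601} = \sqrt{\left(-16 - \frac{86}{5}\right) \left(-18\right) - 601} = \sqrt{\left(- \frac{166}{5}\right) \left(-18\right) - 601} = \sqrt{\frac{2988}{5} - 601} = \sqrt{- \frac{17}{5}} = \frac{i \sqrt{85}}{5}$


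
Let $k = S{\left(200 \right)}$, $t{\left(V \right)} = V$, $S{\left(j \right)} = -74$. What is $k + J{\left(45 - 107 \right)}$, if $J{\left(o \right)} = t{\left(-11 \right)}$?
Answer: $-85$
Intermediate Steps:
$k = -74$
$J{\left(o \right)} = -11$
$k + J{\left(45 - 107 \right)} = -74 - 11 = -85$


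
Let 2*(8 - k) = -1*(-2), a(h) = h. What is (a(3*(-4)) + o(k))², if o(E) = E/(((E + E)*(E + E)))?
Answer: 112225/784 ≈ 143.14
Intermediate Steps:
k = 7 (k = 8 - (-1)*(-2)/2 = 8 - ½*2 = 8 - 1 = 7)
o(E) = 1/(4*E) (o(E) = E/(((2*E)*(2*E))) = E/((4*E²)) = E*(1/(4*E²)) = 1/(4*E))
(a(3*(-4)) + o(k))² = (3*(-4) + (¼)/7)² = (-12 + (¼)*(⅐))² = (-12 + 1/28)² = (-335/28)² = 112225/784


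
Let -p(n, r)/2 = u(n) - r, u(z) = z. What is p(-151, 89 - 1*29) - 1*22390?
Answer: -21968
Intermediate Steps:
p(n, r) = -2*n + 2*r (p(n, r) = -2*(n - r) = -2*n + 2*r)
p(-151, 89 - 1*29) - 1*22390 = (-2*(-151) + 2*(89 - 1*29)) - 1*22390 = (302 + 2*(89 - 29)) - 22390 = (302 + 2*60) - 22390 = (302 + 120) - 22390 = 422 - 22390 = -21968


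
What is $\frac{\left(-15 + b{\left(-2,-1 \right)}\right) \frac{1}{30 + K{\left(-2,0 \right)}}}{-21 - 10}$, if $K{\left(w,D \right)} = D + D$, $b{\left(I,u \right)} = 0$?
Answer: $\frac{1}{62} \approx 0.016129$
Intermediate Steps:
$K{\left(w,D \right)} = 2 D$
$\frac{\left(-15 + b{\left(-2,-1 \right)}\right) \frac{1}{30 + K{\left(-2,0 \right)}}}{-21 - 10} = \frac{\left(-15 + 0\right) \frac{1}{30 + 2 \cdot 0}}{-21 - 10} = \frac{\left(-15\right) \frac{1}{30 + 0}}{-31} = - \frac{\left(-15\right) \frac{1}{30}}{31} = \left(- \frac{1}{31}\right) \left(- \frac{1}{2}\right) = \frac{1}{62}$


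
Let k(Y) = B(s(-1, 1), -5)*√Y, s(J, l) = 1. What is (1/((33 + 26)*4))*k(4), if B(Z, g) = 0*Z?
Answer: 0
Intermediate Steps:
B(Z, g) = 0
k(Y) = 0 (k(Y) = 0*√Y = 0)
(1/((33 + 26)*4))*k(4) = (1/((33 + 26)*4))*0 = ((¼)/59)*0 = ((1/59)*(¼))*0 = (1/236)*0 = 0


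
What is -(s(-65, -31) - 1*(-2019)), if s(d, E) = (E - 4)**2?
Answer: -3244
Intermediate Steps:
s(d, E) = (-4 + E)**2
-(s(-65, -31) - 1*(-2019)) = -((-4 - 31)**2 - 1*(-2019)) = -((-35)**2 + 2019) = -(1225 + 2019) = -1*3244 = -3244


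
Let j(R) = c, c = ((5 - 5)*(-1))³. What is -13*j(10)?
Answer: 0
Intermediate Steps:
c = 0 (c = (0*(-1))³ = 0³ = 0)
j(R) = 0
-13*j(10) = -13*0 = 0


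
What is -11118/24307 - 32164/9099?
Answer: -8100670/2029077 ≈ -3.9923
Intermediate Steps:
-11118/24307 - 32164/9099 = -11118*1/24307 - 32164*1/9099 = -102/223 - 32164/9099 = -8100670/2029077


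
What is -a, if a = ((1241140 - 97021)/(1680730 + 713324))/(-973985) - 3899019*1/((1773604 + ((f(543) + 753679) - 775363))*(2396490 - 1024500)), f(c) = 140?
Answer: 43858775270361323/20759761847630696521800 ≈ 2.1127e-6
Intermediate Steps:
a = -43858775270361323/20759761847630696521800 (a = ((1241140 - 97021)/(1680730 + 713324))/(-973985) - 3899019*1/((1773604 + ((140 + 753679) - 775363))*(2396490 - 1024500)) = (1144119/2394054)*(-1/973985) - 3899019*1/(1371990*(1773604 + (753819 - 775363))) = (1144119*(1/2394054))*(-1/973985) - 3899019*1/(1371990*(1773604 - 21544)) = (381373/798018)*(-1/973985) - 3899019/(1371990*1752060) = -381373/777257561730 - 3899019/2403808799400 = -381373/777257561730 - 3899019*1/2403808799400 = -381373/777257561730 - 1299673/801269599800 = -43858775270361323/20759761847630696521800 ≈ -2.1127e-6)
-a = -1*(-43858775270361323/20759761847630696521800) = 43858775270361323/20759761847630696521800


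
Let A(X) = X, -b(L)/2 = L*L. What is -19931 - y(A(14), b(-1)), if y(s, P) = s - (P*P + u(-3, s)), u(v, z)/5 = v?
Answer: -19956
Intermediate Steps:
b(L) = -2*L**2 (b(L) = -2*L*L = -2*L**2)
u(v, z) = 5*v
y(s, P) = 15 + s - P**2 (y(s, P) = s - (P*P + 5*(-3)) = s - (P**2 - 15) = s - (-15 + P**2) = s + (15 - P**2) = 15 + s - P**2)
-19931 - y(A(14), b(-1)) = -19931 - (15 + 14 - (-2*(-1)**2)**2) = -19931 - (15 + 14 - (-2*1)**2) = -19931 - (15 + 14 - 1*(-2)**2) = -19931 - (15 + 14 - 1*4) = -19931 - (15 + 14 - 4) = -19931 - 1*25 = -19931 - 25 = -19956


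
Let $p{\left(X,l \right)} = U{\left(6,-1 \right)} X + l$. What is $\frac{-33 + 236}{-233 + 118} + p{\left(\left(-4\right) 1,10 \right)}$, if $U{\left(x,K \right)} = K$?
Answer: $\frac{1407}{115} \approx 12.235$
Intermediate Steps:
$p{\left(X,l \right)} = l - X$ ($p{\left(X,l \right)} = - X + l = l - X$)
$\frac{-33 + 236}{-233 + 118} + p{\left(\left(-4\right) 1,10 \right)} = \frac{-33 + 236}{-233 + 118} + \left(10 - \left(-4\right) 1\right) = \frac{203}{-115} + \left(10 - -4\right) = 203 \left(- \frac{1}{115}\right) + \left(10 + 4\right) = - \frac{203}{115} + 14 = \frac{1407}{115}$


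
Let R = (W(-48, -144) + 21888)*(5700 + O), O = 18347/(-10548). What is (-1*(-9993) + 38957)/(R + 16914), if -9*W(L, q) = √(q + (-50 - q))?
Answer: 27514095578662186216800/70114820416794860171861713 + 698260966045285500*I*√2/70114820416794860171861713 ≈ 0.00039241 + 1.4084e-8*I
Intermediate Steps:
O = -18347/10548 (O = 18347*(-1/10548) = -18347/10548 ≈ -1.7394)
W(L, q) = -5*I*√2/9 (W(L, q) = -√(q + (-50 - q))/9 = -5*I*√2/9)
R = 36543993824/293 - 300526265*I*√2/94932 (R = (-5*I*√2/9 + 21888)*(5700 - 18347/10548) = (21888 - 5*I*√2/9)*(60105253/10548) = 36543993824/293 - 300526265*I*√2/94932 ≈ 1.2472e+8 - 4477.0*I)
(-1*(-9993) + 38957)/(R + 16914) = (-1*(-9993) + 38957)/((36543993824/293 - 300526265*I*√2/94932) + 16914) = (9993 + 38957)/(36548949626/293 - 300526265*I*√2/94932) = 48950/(36548949626/293 - 300526265*I*√2/94932)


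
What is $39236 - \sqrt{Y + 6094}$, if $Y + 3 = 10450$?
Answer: $39236 - \sqrt{16541} \approx 39107.0$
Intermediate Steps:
$Y = 10447$ ($Y = -3 + 10450 = 10447$)
$39236 - \sqrt{Y + 6094} = 39236 - \sqrt{10447 + 6094} = 39236 - \sqrt{16541}$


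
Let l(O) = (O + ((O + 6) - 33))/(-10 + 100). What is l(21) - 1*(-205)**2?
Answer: -252149/6 ≈ -42025.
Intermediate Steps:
l(O) = -3/10 + O/45 (l(O) = (O + ((6 + O) - 33))/90 = (O + (-27 + O))*(1/90) = (-27 + 2*O)*(1/90) = -3/10 + O/45)
l(21) - 1*(-205)**2 = (-3/10 + (1/45)*21) - 1*(-205)**2 = (-3/10 + 7/15) - 1*42025 = 1/6 - 42025 = -252149/6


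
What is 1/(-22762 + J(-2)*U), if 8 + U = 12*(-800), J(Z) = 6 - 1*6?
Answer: -1/22762 ≈ -4.3933e-5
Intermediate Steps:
J(Z) = 0 (J(Z) = 6 - 6 = 0)
U = -9608 (U = -8 + 12*(-800) = -8 - 9600 = -9608)
1/(-22762 + J(-2)*U) = 1/(-22762 + 0*(-9608)) = 1/(-22762 + 0) = 1/(-22762) = -1/22762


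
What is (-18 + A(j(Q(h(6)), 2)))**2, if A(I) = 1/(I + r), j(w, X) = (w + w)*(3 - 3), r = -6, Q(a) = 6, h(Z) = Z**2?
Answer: 11881/36 ≈ 330.03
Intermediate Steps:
j(w, X) = 0 (j(w, X) = (2*w)*0 = 0)
A(I) = 1/(-6 + I) (A(I) = 1/(I - 6) = 1/(-6 + I))
(-18 + A(j(Q(h(6)), 2)))**2 = (-18 + 1/(-6 + 0))**2 = (-18 + 1/(-6))**2 = (-18 - 1/6)**2 = (-109/6)**2 = 11881/36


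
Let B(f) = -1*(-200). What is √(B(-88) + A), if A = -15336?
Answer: 4*I*√946 ≈ 123.03*I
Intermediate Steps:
B(f) = 200
√(B(-88) + A) = √(200 - 15336) = √(-15136) = 4*I*√946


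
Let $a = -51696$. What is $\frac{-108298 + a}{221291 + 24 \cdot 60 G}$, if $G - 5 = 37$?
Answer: $- \frac{159994}{281771} \approx -0.56782$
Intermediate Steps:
$G = 42$ ($G = 5 + 37 = 42$)
$\frac{-108298 + a}{221291 + 24 \cdot 60 G} = \frac{-108298 - 51696}{221291 + 24 \cdot 60 \cdot 42} = - \frac{159994}{221291 + 1440 \cdot 42} = - \frac{159994}{221291 + 60480} = - \frac{159994}{281771}$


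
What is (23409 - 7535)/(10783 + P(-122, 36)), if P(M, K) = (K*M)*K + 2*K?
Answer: -15874/147257 ≈ -0.10780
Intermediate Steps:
P(M, K) = 2*K + M*K**2 (P(M, K) = M*K**2 + 2*K = 2*K + M*K**2)
(23409 - 7535)/(10783 + P(-122, 36)) = (23409 - 7535)/(10783 + 36*(2 + 36*(-122))) = 15874/(10783 + 36*(2 - 4392)) = 15874/(10783 + 36*(-4390)) = 15874/(10783 - 158040) = 15874/(-147257) = 15874*(-1/147257) = -15874/147257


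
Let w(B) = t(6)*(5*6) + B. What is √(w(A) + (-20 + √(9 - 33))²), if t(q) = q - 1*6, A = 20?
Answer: 2*√(99 - 20*I*√6) ≈ 20.467 - 4.7871*I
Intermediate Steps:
t(q) = -6 + q (t(q) = q - 6 = -6 + q)
w(B) = B (w(B) = (-6 + 6)*(5*6) + B = 0*30 + B = 0 + B = B)
√(w(A) + (-20 + √(9 - 33))²) = √(20 + (-20 + √(9 - 33))²) = √(20 + (-20 + √(-24))²) = √(20 + (-20 + 2*I*√6)²)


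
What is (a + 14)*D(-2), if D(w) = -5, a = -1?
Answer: -65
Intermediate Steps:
(a + 14)*D(-2) = (-1 + 14)*(-5) = 13*(-5) = -65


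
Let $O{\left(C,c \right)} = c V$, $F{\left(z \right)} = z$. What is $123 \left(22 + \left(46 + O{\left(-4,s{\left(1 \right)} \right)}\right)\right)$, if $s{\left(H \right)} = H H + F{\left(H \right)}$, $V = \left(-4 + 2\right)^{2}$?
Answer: $9348$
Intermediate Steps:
$V = 4$ ($V = \left(-2\right)^{2} = 4$)
$s{\left(H \right)} = H + H^{2}$ ($s{\left(H \right)} = H H + H = H^{2} + H = H + H^{2}$)
$O{\left(C,c \right)} = 4 c$ ($O{\left(C,c \right)} = c 4 = 4 c$)
$123 \left(22 + \left(46 + O{\left(-4,s{\left(1 \right)} \right)}\right)\right) = 123 \left(22 + \left(46 + 4 \cdot 1 \left(1 + 1\right)\right)\right) = 123 \left(22 + \left(46 + 4 \cdot 1 \cdot 2\right)\right) = 123 \left(22 + \left(46 + 4 \cdot 2\right)\right) = 123 \left(22 + \left(46 + 8\right)\right) = 123 \left(22 + 54\right) = 123 \cdot 76 = 9348$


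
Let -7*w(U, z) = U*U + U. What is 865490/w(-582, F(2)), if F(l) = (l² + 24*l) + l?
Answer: -432745/24153 ≈ -17.917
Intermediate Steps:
F(l) = l² + 25*l
w(U, z) = -U/7 - U²/7 (w(U, z) = -(U*U + U)/7 = -(U² + U)/7 = -(U + U²)/7 = -U/7 - U²/7)
865490/w(-582, F(2)) = 865490/((-⅐*(-582)*(1 - 582))) = 865490/((-⅐*(-582)*(-581))) = 865490/(-48306) = 865490*(-1/48306) = -432745/24153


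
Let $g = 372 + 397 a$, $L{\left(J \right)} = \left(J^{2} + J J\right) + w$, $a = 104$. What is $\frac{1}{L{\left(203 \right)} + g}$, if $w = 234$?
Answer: $\frac{1}{124312} \approx 8.0443 \cdot 10^{-6}$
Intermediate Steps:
$L{\left(J \right)} = 234 + 2 J^{2}$ ($L{\left(J \right)} = \left(J^{2} + J J\right) + 234 = \left(J^{2} + J^{2}\right) + 234 = 2 J^{2} + 234 = 234 + 2 J^{2}$)
$g = 41660$ ($g = 372 + 397 \cdot 104 = 372 + 41288 = 41660$)
$\frac{1}{L{\left(203 \right)} + g} = \frac{1}{\left(234 + 2 \cdot 203^{2}\right) + 41660} = \frac{1}{\left(234 + 2 \cdot 41209\right) + 41660} = \frac{1}{\left(234 + 82418\right) + 41660} = \frac{1}{82652 + 41660} = \frac{1}{124312}$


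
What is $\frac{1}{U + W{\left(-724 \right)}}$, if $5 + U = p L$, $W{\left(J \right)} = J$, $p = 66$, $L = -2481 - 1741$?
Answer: $- \frac{1}{279381} \approx -3.5793 \cdot 10^{-6}$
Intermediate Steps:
$L = -4222$
$U = -278657$ ($U = -5 + 66 \left(-4222\right) = -5 - 278652 = -278657$)
$\frac{1}{U + W{\left(-724 \right)}} = \frac{1}{-278657 - 724} = \frac{1}{-279381} = - \frac{1}{279381}$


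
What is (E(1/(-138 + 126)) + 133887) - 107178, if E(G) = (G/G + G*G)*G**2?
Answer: 553837969/20736 ≈ 26709.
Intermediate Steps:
E(G) = G**2*(1 + G**2) (E(G) = (1 + G**2)*G**2 = G**2*(1 + G**2))
(E(1/(-138 + 126)) + 133887) - 107178 = (((1/(-138 + 126))**2 + (1/(-138 + 126))**4) + 133887) - 107178 = (((1/(-12))**2 + (1/(-12))**4) + 133887) - 107178 = (((-1/12)**2 + (-1/12)**4) + 133887) - 107178 = ((1/144 + 1/20736) + 133887) - 107178 = (145/20736 + 133887) - 107178 = 2776280977/20736 - 107178 = 553837969/20736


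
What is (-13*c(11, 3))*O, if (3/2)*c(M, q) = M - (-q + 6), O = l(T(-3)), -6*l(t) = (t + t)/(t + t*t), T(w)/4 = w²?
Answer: 208/333 ≈ 0.62462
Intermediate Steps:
T(w) = 4*w²
l(t) = -t/(3*(t + t²)) (l(t) = -(t + t)/(6*(t + t*t)) = -2*t/(6*(t + t²)) = -t/(3*(t + t²)))
O = -1/111 (O = -1/(3 + 3*(4*(-3)²)) = -1/(3 + 3*(4*9)) = -1/(3 + 3*36) = -1/(3 + 108) = -1/111 ≈ -0.0090090)
c(M, q) = -4 + 2*M/3 + 2*q/3 (c(M, q) = 2*(M - (-q + 6))/3 = 2*(M - (6 - q))/3 = 2*(M + (-6 + q))/3 = 2*(-6 + M + q)/3 = -4 + 2*M/3 + 2*q/3)
(-13*c(11, 3))*O = -13*(-4 + (⅔)*11 + (⅔)*3)*(-1/111) = -13*(-4 + 22/3 + 2)*(-1/111) = -13*16/3*(-1/111) = -208/3*(-1/111) = 208/333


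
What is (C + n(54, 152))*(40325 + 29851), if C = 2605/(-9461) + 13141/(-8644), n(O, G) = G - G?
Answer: -2576242030824/20445221 ≈ -1.2601e+5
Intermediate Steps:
n(O, G) = 0
C = -146844621/81780884 (C = 2605*(-1/9461) + 13141*(-1/8644) = -2605/9461 - 13141/8644 = -146844621/81780884 ≈ -1.7956)
(C + n(54, 152))*(40325 + 29851) = (-146844621/81780884 + 0)*(40325 + 29851) = -146844621/81780884*70176 = -2576242030824/20445221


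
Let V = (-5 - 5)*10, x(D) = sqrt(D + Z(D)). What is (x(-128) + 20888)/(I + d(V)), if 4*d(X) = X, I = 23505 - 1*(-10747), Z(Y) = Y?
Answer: 20888/34227 + 16*I/34227 ≈ 0.61028 + 0.00046747*I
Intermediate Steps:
x(D) = sqrt(2)*sqrt(D) (x(D) = sqrt(D + D) = sqrt(2*D) = sqrt(2)*sqrt(D))
V = -100 (V = -10*10 = -100)
I = 34252 (I = 23505 + 10747 = 34252)
d(X) = X/4
(x(-128) + 20888)/(I + d(V)) = (sqrt(2)*sqrt(-128) + 20888)/(34252 + (1/4)*(-100)) = (sqrt(2)*(8*I*sqrt(2)) + 20888)/(34252 - 25) = (16*I + 20888)/34227 = (20888 + 16*I)*(1/34227) = 20888/34227 + 16*I/34227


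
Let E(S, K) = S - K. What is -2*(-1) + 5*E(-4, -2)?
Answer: -8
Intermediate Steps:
-2*(-1) + 5*E(-4, -2) = -2*(-1) + 5*(-4 - 1*(-2)) = 2 + 5*(-4 + 2) = 2 + 5*(-2) = 2 - 10 = -8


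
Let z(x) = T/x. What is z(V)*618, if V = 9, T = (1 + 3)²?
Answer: 3296/3 ≈ 1098.7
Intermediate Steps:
T = 16 (T = 4² = 16)
z(x) = 16/x
z(V)*618 = (16/9)*618 = 3296/3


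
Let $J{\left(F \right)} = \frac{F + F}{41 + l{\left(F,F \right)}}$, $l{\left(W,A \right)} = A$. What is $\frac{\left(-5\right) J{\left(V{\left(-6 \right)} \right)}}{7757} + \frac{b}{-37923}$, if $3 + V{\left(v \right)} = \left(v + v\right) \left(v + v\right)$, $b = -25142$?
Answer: $\frac{17720675239}{26769352701} \approx 0.66198$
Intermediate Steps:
$V{\left(v \right)} = -3 + 4 v^{2}$ ($V{\left(v \right)} = -3 + \left(v + v\right) \left(v + v\right) = -3 + 2 v 2 v = -3 + 4 v^{2}$)
$J{\left(F \right)} = \frac{2 F}{41 + F}$ ($J{\left(F \right)} = \frac{F + F}{41 + F} = \frac{2 F}{41 + F}$)
$\frac{\left(-5\right) J{\left(V{\left(-6 \right)} \right)}}{7757} + \frac{b}{-37923} = \frac{\left(-5\right) \frac{2 \left(-3 + 4 \left(-6\right)^{2}\right)}{41 - \left(3 - 4 \left(-6\right)^{2}\right)}}{7757} - \frac{25142}{-37923} = - 5 \frac{2 \left(-3 + 4 \cdot 36\right)}{41 + \left(-3 + 4 \cdot 36\right)} \frac{1}{7757} - - \frac{25142}{37923} = - 5 \frac{2 \left(-3 + 144\right)}{41 + \left(-3 + 144\right)} \frac{1}{7757} + \frac{25142}{37923} = - 5 \cdot 2 \cdot 141 \frac{1}{41 + 141} \cdot \frac{1}{7757} + \frac{25142}{37923} = - 5 \cdot 2 \cdot 141 \cdot \frac{1}{182} \cdot \frac{1}{7757} + \frac{25142}{37923} = \left(-5\right) \frac{141}{91} \cdot \frac{1}{7757} + \frac{25142}{37923} = \left(- \frac{705}{91}\right) \frac{1}{7757} + \frac{25142}{37923} = - \frac{705}{705887} + \frac{25142}{37923} = \frac{17720675239}{26769352701}$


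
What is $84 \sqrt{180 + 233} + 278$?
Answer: $278 + 84 \sqrt{413} \approx 1985.1$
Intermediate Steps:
$84 \sqrt{180 + 233} + 278 = 84 \sqrt{413} + 278 = 278 + 84 \sqrt{413}$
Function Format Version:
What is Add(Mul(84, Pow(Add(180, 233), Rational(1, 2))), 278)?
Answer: Add(278, Mul(84, Pow(413, Rational(1, 2)))) ≈ 1985.1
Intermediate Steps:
Add(Mul(84, Pow(Add(180, 233), Rational(1, 2))), 278) = Add(Mul(84, Pow(413, Rational(1, 2))), 278) = Add(278, Mul(84, Pow(413, Rational(1, 2))))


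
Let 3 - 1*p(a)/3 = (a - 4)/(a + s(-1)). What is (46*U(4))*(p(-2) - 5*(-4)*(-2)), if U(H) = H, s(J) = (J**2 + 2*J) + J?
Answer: -6532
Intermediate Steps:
s(J) = J**2 + 3*J
p(a) = 9 - 3*(-4 + a)/(-2 + a) (p(a) = 9 - 3*(a - 4)/(a - (3 - 1)) = 9 - 3*(-4 + a)/(a - 1*2) = 9 - 3*(-4 + a)/(a - 2) = 9 - 3*(-4 + a)/(-2 + a))
(46*U(4))*(p(-2) - 5*(-4)*(-2)) = (46*4)*(6*(-1 - 2)/(-2 - 2) - 5*(-4)*(-2)) = 184*(6*(-3)/(-4) - (-20)*(-2)) = 184*(6*(-1/4)*(-3) - 1*40) = 184*(9/2 - 40) = 184*(-71/2) = -6532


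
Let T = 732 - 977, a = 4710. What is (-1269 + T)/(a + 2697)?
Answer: -1514/7407 ≈ -0.20440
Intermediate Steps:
T = -245
(-1269 + T)/(a + 2697) = (-1269 - 245)/(4710 + 2697) = -1514/7407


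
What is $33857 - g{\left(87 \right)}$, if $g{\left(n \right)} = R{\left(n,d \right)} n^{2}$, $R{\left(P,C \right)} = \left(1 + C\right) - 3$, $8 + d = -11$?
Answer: $192806$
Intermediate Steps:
$d = -19$ ($d = -8 - 11 = -19$)
$R{\left(P,C \right)} = -2 + C$
$g{\left(n \right)} = - 21 n^{2}$ ($g{\left(n \right)} = \left(-2 - 19\right) n^{2} = - 21 n^{2}$)
$33857 - g{\left(87 \right)} = 33857 - - 21 \cdot 87^{2} = 33857 - \left(-21\right) 7569 = 33857 - -158949 = 33857 + 158949 = 192806$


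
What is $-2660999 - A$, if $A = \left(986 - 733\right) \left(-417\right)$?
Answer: $-2555498$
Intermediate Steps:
$A = -105501$ ($A = 253 \left(-417\right) = -105501$)
$-2660999 - A = -2660999 - -105501 = -2660999 + 105501 = -2555498$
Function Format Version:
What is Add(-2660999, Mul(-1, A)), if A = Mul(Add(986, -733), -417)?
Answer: -2555498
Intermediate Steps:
A = -105501 (A = Mul(253, -417) = -105501)
Add(-2660999, Mul(-1, A)) = Add(-2660999, Mul(-1, -105501)) = Add(-2660999, 105501) = -2555498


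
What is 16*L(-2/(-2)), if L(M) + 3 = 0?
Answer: -48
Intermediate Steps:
L(M) = -3 (L(M) = -3 + 0 = -3)
16*L(-2/(-2)) = 16*(-3) = -48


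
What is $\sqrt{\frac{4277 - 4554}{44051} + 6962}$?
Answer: $\frac{3 \sqrt{30634202635}}{6293} \approx 83.439$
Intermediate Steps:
$\sqrt{\frac{4277 - 4554}{44051} + 6962} = \sqrt{\left(4277 - 4554\right) \frac{1}{44051} + 6962} = \sqrt{\left(-277\right) \frac{1}{44051} + 6962} = \sqrt{- \frac{277}{44051} + 6962} = \sqrt{\frac{306682785}{44051}} = \frac{3 \sqrt{30634202635}}{6293}$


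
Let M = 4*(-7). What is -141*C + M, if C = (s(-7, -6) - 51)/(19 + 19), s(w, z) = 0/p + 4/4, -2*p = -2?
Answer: 2993/19 ≈ 157.53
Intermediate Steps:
p = 1 (p = -½*(-2) = 1)
M = -28
s(w, z) = 1 (s(w, z) = 0/1 + 4/4 = 0*1 + 4*(¼) = 0 + 1 = 1)
C = -25/19 (C = (1 - 51)/(19 + 19) = -50/38 = -50*1/38 = -25/19 ≈ -1.3158)
-141*C + M = -141*(-25/19) - 28 = 3525/19 - 28 = 2993/19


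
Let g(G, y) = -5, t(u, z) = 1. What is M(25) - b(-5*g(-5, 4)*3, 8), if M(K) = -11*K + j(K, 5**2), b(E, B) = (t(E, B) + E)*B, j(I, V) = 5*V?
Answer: -758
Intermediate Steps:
b(E, B) = B*(1 + E) (b(E, B) = (1 + E)*B = B*(1 + E))
M(K) = 125 - 11*K (M(K) = -11*K + 5*5**2 = -11*K + 5*25 = -11*K + 125 = 125 - 11*K)
M(25) - b(-5*g(-5, 4)*3, 8) = (125 - 11*25) - 8*(1 - 5*(-5)*3) = (125 - 275) - 8*(1 + 25*3) = -150 - 8*(1 + 75) = -150 - 8*76 = -150 - 1*608 = -150 - 608 = -758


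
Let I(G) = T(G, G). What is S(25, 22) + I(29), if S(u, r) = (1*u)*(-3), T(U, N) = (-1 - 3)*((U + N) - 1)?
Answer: -303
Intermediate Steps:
T(U, N) = 4 - 4*N - 4*U (T(U, N) = -4*((N + U) - 1) = -4*(-1 + N + U) = 4 - 4*N - 4*U)
I(G) = 4 - 8*G (I(G) = 4 - 4*G - 4*G = 4 - 8*G)
S(u, r) = -3*u (S(u, r) = u*(-3) = -3*u)
S(25, 22) + I(29) = -3*25 + (4 - 8*29) = -75 + (4 - 232) = -75 - 228 = -303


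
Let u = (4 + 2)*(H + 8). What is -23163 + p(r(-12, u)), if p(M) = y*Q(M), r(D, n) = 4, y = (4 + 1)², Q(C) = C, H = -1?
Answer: -23063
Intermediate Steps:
y = 25 (y = 5² = 25)
u = 42 (u = (4 + 2)*(-1 + 8) = 6*7 = 42)
p(M) = 25*M
-23163 + p(r(-12, u)) = -23163 + 25*4 = -23163 + 100 = -23063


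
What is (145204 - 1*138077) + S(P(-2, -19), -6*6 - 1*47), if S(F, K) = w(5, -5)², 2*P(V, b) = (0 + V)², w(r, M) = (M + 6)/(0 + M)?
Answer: 178176/25 ≈ 7127.0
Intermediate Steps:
w(r, M) = (6 + M)/M
P(V, b) = V²/2 (P(V, b) = (0 + V)²/2 = V²/2)
S(F, K) = 1/25 (S(F, K) = ((6 - 5)/(-5))² = (-⅕*1)² = (-⅕)² = 1/25)
(145204 - 1*138077) + S(P(-2, -19), -6*6 - 1*47) = (145204 - 1*138077) + 1/25 = (145204 - 138077) + 1/25 = 7127 + 1/25 = 178176/25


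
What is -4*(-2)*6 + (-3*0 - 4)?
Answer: 44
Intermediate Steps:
-4*(-2)*6 + (-3*0 - 4) = 8*6 + (0 - 4) = 48 - 4 = 44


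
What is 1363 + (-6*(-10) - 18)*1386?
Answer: 59575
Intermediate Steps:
1363 + (-6*(-10) - 18)*1386 = 1363 + (60 - 18)*1386 = 1363 + 42*1386 = 1363 + 58212 = 59575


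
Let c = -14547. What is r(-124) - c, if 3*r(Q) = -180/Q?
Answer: 450972/31 ≈ 14547.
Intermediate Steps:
r(Q) = -60/Q (r(Q) = (-180/Q)/3 = -60/Q)
r(-124) - c = -60/(-124) - 1*(-14547) = -60*(-1/124) + 14547 = 15/31 + 14547 = 450972/31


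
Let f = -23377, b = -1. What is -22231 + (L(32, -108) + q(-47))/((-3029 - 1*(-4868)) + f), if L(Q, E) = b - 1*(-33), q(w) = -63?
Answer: -478811247/21538 ≈ -22231.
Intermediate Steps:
L(Q, E) = 32 (L(Q, E) = -1 - 1*(-33) = -1 + 33 = 32)
-22231 + (L(32, -108) + q(-47))/((-3029 - 1*(-4868)) + f) = -22231 + (32 - 63)/((-3029 - 1*(-4868)) - 23377) = -22231 - 31/((-3029 + 4868) - 23377) = -22231 - 31/(1839 - 23377) = -22231 - 31/(-21538) = -22231 - 31*(-1/21538) = -22231 + 31/21538 = -478811247/21538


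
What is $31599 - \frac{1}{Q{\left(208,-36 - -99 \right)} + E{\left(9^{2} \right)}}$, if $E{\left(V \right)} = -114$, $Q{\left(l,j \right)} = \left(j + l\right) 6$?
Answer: $\frac{47777687}{1512} \approx 31599.0$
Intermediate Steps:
$Q{\left(l,j \right)} = 6 j + 6 l$
$31599 - \frac{1}{Q{\left(208,-36 - -99 \right)} + E{\left(9^{2} \right)}} = 31599 - \frac{1}{\left(6 \left(-36 - -99\right) + 6 \cdot 208\right) - 114} = 31599 - \frac{1}{\left(6 \left(-36 + 99\right) + 1248\right) - 114} = 31599 - \frac{1}{\left(6 \cdot 63 + 1248\right) - 114} = 31599 - \frac{1}{\left(378 + 1248\right) - 114} = 31599 - \frac{1}{1626 - 114} = 31599 - \frac{1}{1512} = \frac{47777687}{1512}$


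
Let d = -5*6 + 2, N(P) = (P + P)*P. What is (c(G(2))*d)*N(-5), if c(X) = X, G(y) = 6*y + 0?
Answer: -16800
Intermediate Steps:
G(y) = 6*y
N(P) = 2*P**2 (N(P) = (2*P)*P = 2*P**2)
d = -28 (d = -30 + 2 = -28)
(c(G(2))*d)*N(-5) = ((6*2)*(-28))*(2*(-5)**2) = (12*(-28))*(2*25) = -336*50 = -16800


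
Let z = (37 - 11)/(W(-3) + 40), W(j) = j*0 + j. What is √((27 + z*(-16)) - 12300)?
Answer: I*√16817129/37 ≈ 110.83*I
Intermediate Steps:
W(j) = j (W(j) = 0 + j = j)
z = 26/37 (z = (37 - 11)/(-3 + 40) = 26/37 ≈ 0.70270)
√((27 + z*(-16)) - 12300) = √((27 + (26/37)*(-16)) - 12300) = √((27 - 416/37) - 12300) = √(583/37 - 12300) = √(-454517/37) = I*√16817129/37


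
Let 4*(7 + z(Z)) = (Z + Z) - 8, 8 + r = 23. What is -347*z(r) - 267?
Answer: 507/2 ≈ 253.50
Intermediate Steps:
r = 15 (r = -8 + 23 = 15)
z(Z) = -9 + Z/2 (z(Z) = -7 + ((Z + Z) - 8)/4 = -7 + (2*Z - 8)/4 = -7 + (-8 + 2*Z)/4 = -7 + (-2 + Z/2) = -9 + Z/2)
-347*z(r) - 267 = -347*(-9 + (½)*15) - 267 = -347*(-9 + 15/2) - 267 = -347*(-3/2) - 267 = 1041/2 - 267 = 507/2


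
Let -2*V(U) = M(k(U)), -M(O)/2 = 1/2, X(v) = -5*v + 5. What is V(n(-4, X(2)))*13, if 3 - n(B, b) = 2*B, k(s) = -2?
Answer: 13/2 ≈ 6.5000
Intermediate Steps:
X(v) = 5 - 5*v
n(B, b) = 3 - 2*B
M(O) = -1 (M(O) = -2/2 = -2*1/2 = -1)
V(U) = 1/2 (V(U) = -1/2*(-1) = 1/2)
V(n(-4, X(2)))*13 = (1/2)*13 = 13/2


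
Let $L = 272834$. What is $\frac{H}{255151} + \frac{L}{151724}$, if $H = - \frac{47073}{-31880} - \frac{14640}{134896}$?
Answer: $\frac{4677722676110423233}{2601291184998302680} \approx 1.7982$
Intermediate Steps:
$H = \frac{367702263}{268780280}$ ($H = \left(-47073\right) \left(- \frac{1}{31880}\right) - \frac{915}{8431} = \frac{47073}{31880} - \frac{915}{8431} = \frac{367702263}{268780280} \approx 1.368$)
$\frac{H}{255151} + \frac{L}{151724} = \frac{367702263}{268780280 \cdot 255151} + \frac{272834}{151724} = \frac{367702263}{268780280} \cdot \frac{1}{255151} + 272834 \cdot \frac{1}{151724} = \frac{367702263}{68579557222280} + \frac{136417}{75862} = \frac{4677722676110423233}{2601291184998302680}$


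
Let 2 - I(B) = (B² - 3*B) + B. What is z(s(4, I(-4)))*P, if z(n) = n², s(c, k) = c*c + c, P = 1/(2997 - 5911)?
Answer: -200/1457 ≈ -0.13727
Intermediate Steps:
I(B) = 2 - B² + 2*B (I(B) = 2 - ((B² - 3*B) + B) = 2 - (B² - 2*B) = 2 + (-B² + 2*B) = 2 - B² + 2*B)
P = -1/2914 (P = 1/(-2914) = -1/2914 ≈ -0.00034317)
s(c, k) = c + c² (s(c, k) = c² + c = c + c²)
z(s(4, I(-4)))*P = (4*(1 + 4))²*(-1/2914) = (4*5)²*(-1/2914) = 20²*(-1/2914) = 400*(-1/2914) = -200/1457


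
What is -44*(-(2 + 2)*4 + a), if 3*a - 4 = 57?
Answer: -572/3 ≈ -190.67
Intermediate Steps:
a = 61/3 (a = 4/3 + (⅓)*57 = 4/3 + 19 = 61/3 ≈ 20.333)
-44*(-(2 + 2)*4 + a) = -44*(-(2 + 2)*4 + 61/3) = -44*(-1*4*4 + 61/3) = -44*(-4*4 + 61/3) = -44*(-16 + 61/3) = -44*13/3 = -572/3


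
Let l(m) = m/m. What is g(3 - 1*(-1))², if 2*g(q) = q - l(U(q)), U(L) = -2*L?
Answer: 9/4 ≈ 2.2500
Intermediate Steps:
l(m) = 1
g(q) = -½ + q/2 (g(q) = (q - 1*1)/2 = (q - 1)/2 = (-1 + q)/2 = -½ + q/2)
g(3 - 1*(-1))² = (-½ + (3 - 1*(-1))/2)² = (-½ + (3 + 1)/2)² = (-½ + (½)*4)² = (-½ + 2)² = (3/2)² = 9/4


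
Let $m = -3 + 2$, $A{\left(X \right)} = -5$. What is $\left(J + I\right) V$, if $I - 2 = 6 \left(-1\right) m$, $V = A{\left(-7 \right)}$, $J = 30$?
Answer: $-190$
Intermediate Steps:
$m = -1$
$V = -5$
$I = 8$ ($I = 2 + 6 \left(-1\right) \left(-1\right) = 2 - -6 = 2 + 6 = 8$)
$\left(J + I\right) V = \left(30 + 8\right) \left(-5\right) = 38 \left(-5\right) = -190$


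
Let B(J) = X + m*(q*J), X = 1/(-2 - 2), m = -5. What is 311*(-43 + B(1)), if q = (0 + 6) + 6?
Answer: -128443/4 ≈ -32111.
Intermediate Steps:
q = 12 (q = 6 + 6 = 12)
X = -¼ (X = 1/(-4) = -¼ ≈ -0.25000)
B(J) = -¼ - 60*J
311*(-43 + B(1)) = 311*(-43 + (-¼ - 60*1)) = 311*(-43 + (-¼ - 60)) = 311*(-43 - 241/4) = 311*(-413/4) = -128443/4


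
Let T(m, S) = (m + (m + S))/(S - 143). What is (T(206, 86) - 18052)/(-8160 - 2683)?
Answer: 49022/29431 ≈ 1.6657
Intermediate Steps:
T(m, S) = (S + 2*m)/(-143 + S) (T(m, S) = (m + (S + m))/(-143 + S) = (S + 2*m)/(-143 + S))
(T(206, 86) - 18052)/(-8160 - 2683) = ((86 + 2*206)/(-143 + 86) - 18052)/(-8160 - 2683) = ((86 + 412)/(-57) - 18052)/(-10843) = (-1/57*498 - 18052)*(-1/10843) = (-166/19 - 18052)*(-1/10843) = -343154/19*(-1/10843) = 49022/29431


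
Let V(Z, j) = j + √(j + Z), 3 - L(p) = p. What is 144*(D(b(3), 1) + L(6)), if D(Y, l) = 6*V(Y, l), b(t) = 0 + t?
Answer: 2160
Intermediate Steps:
L(p) = 3 - p
b(t) = t
V(Z, j) = j + √(Z + j)
D(Y, l) = 6*l + 6*√(Y + l) (D(Y, l) = 6*(l + √(Y + l)) = 6*l + 6*√(Y + l))
144*(D(b(3), 1) + L(6)) = 144*((6*1 + 6*√(3 + 1)) + (3 - 1*6)) = 144*((6 + 6*√4) + (3 - 6)) = 144*((6 + 6*2) - 3) = 144*((6 + 12) - 3) = 144*(18 - 3) = 144*15 = 2160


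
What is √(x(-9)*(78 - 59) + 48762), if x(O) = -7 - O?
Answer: 20*√122 ≈ 220.91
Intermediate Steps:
√(x(-9)*(78 - 59) + 48762) = √((-7 - 1*(-9))*(78 - 59) + 48762) = √((-7 + 9)*19 + 48762) = √(2*19 + 48762) = √(38 + 48762) = √48800 = 20*√122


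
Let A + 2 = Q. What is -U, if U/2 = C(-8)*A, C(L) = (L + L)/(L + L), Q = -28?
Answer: 60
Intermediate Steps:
C(L) = 1 (C(L) = (2*L)/((2*L)) = (2*L)*(1/(2*L)) = 1)
A = -30 (A = -2 - 28 = -30)
U = -60 (U = 2*(1*(-30)) = 2*(-30) = -60)
-U = -1*(-60) = 60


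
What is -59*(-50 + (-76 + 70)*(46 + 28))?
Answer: 29146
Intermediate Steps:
-59*(-50 + (-76 + 70)*(46 + 28)) = -59*(-50 - 6*74) = -59*(-50 - 444) = -59*(-494) = 29146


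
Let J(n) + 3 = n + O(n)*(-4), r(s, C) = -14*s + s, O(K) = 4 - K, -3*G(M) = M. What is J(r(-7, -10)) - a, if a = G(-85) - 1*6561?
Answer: 20906/3 ≈ 6968.7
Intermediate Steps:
G(M) = -M/3
r(s, C) = -13*s
J(n) = -19 + 5*n (J(n) = -3 + (n + (4 - n)*(-4)) = -3 + (n + (-16 + 4*n)) = -3 + (-16 + 5*n) = -19 + 5*n)
a = -19598/3 (a = -⅓*(-85) - 1*6561 = 85/3 - 6561 = -19598/3 ≈ -6532.7)
J(r(-7, -10)) - a = (-19 + 5*(-13*(-7))) - 1*(-19598/3) = (-19 + 5*91) + 19598/3 = (-19 + 455) + 19598/3 = 436 + 19598/3 = 20906/3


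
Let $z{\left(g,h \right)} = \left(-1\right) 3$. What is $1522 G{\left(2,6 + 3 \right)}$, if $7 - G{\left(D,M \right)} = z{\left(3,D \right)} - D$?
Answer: $18264$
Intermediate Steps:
$z{\left(g,h \right)} = -3$
$G{\left(D,M \right)} = 10 + D$ ($G{\left(D,M \right)} = 7 - \left(-3 - D\right) = 7 + \left(3 + D\right) = 10 + D$)
$1522 G{\left(2,6 + 3 \right)} = 1522 \left(10 + 2\right) = 1522 \cdot 12 = 18264$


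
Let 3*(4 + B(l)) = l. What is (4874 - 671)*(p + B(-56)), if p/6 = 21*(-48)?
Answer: -25515012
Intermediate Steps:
B(l) = -4 + l/3
p = -6048 (p = 6*(21*(-48)) = 6*(-1008) = -6048)
(4874 - 671)*(p + B(-56)) = (4874 - 671)*(-6048 + (-4 + (⅓)*(-56))) = 4203*(-6048 + (-4 - 56/3)) = 4203*(-6048 - 68/3) = 4203*(-18212/3) = -25515012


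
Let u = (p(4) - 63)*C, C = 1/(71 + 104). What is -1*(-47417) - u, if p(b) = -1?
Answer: 8298039/175 ≈ 47417.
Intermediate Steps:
C = 1/175 ≈ 0.0057143
u = -64/175 (u = (-1 - 63)*(1/175) = -64*1/175 = -64/175 ≈ -0.36571)
-1*(-47417) - u = -1*(-47417) - 1*(-64/175) = 47417 + 64/175 = 8298039/175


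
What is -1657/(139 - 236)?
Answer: 1657/97 ≈ 17.082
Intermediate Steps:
-1657/(139 - 236) = -1657/(-97) = -1657*(-1/97) = 1657/97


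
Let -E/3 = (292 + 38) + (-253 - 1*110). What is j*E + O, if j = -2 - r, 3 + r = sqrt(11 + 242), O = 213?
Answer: 312 - 99*sqrt(253) ≈ -1262.7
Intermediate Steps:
r = -3 + sqrt(253) (r = -3 + sqrt(11 + 242) = -3 + sqrt(253) ≈ 12.906)
j = 1 - sqrt(253) (j = -2 - (-3 + sqrt(253)) = -2 + (3 - sqrt(253)) = 1 - sqrt(253) ≈ -14.906)
E = 99 (E = -3*((292 + 38) + (-253 - 1*110)) = -3*(330 + (-253 - 110)) = -3*(330 - 363) = -3*(-33) = 99)
j*E + O = (1 - sqrt(253))*99 + 213 = (99 - 99*sqrt(253)) + 213 = 312 - 99*sqrt(253)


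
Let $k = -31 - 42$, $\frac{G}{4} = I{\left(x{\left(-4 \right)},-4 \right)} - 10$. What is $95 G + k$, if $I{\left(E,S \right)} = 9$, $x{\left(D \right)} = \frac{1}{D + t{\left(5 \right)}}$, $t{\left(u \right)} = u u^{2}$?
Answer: $-453$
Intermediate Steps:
$t{\left(u \right)} = u^{3}$
$x{\left(D \right)} = \frac{1}{125 + D}$ ($x{\left(D \right)} = \frac{1}{D + 5^{3}} = \frac{1}{D + 125} = \frac{1}{125 + D}$)
$G = -4$ ($G = 4 \left(9 - 10\right) = 4 \left(-1\right) = -4$)
$k = -73$
$95 G + k = 95 \left(-4\right) - 73 = -380 - 73 = -453$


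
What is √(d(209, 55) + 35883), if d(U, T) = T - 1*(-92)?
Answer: √36030 ≈ 189.82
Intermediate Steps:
d(U, T) = 92 + T (d(U, T) = T + 92 = 92 + T)
√(d(209, 55) + 35883) = √((92 + 55) + 35883) = √(147 + 35883) = √36030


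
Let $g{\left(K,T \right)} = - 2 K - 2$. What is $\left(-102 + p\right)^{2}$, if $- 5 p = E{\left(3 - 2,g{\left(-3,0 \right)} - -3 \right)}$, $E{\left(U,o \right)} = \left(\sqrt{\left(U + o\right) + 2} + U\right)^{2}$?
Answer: $\frac{271481}{25} + \frac{2084 \sqrt{10}}{25} \approx 11123.0$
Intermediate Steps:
$g{\left(K,T \right)} = -2 - 2 K$
$E{\left(U,o \right)} = \left(U + \sqrt{2 + U + o}\right)^{2}$ ($E{\left(U,o \right)} = \left(\sqrt{2 + U + o} + U\right)^{2} = \left(U + \sqrt{2 + U + o}\right)^{2}$)
$p = - \frac{\left(1 + \sqrt{10}\right)^{2}}{5}$ ($p = - \frac{\left(\left(3 - 2\right) + \sqrt{2 + \left(3 - 2\right) - -7}\right)^{2}}{5} = - \frac{\left(1 + \sqrt{2 + 1 + \left(\left(-2 + 6\right) + 3\right)}\right)^{2}}{5} = - \frac{\left(1 + \sqrt{2 + 1 + \left(4 + 3\right)}\right)^{2}}{5} = - \frac{\left(1 + \sqrt{2 + 1 + 7}\right)^{2}}{5} = - \frac{\left(1 + \sqrt{10}\right)^{2}}{5} \approx -3.4649$)
$\left(-102 + p\right)^{2} = \left(-102 - \frac{\left(1 + \sqrt{10}\right)^{2}}{5}\right)^{2}$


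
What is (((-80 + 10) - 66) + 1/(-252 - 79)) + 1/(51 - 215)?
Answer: -7383119/54284 ≈ -136.01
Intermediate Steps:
(((-80 + 10) - 66) + 1/(-252 - 79)) + 1/(51 - 215) = ((-70 - 66) + 1/(-331)) + 1/(-164) = (-136 - 1/331) - 1/164 = -45017/331 - 1/164 = -7383119/54284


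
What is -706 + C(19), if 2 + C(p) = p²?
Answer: -347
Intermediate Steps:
C(p) = -2 + p²
-706 + C(19) = -706 + (-2 + 19²) = -706 + (-2 + 361) = -706 + 359 = -347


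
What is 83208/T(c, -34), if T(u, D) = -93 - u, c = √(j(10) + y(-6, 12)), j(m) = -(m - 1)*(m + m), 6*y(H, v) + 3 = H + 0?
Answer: -5158896/5887 + 305096*I*√6/5887 ≈ -876.32 + 126.95*I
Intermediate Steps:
y(H, v) = -½ + H/6 (y(H, v) = -½ + (H + 0)/6 = -½ + H/6)
j(m) = -2*m*(-1 + m) (j(m) = -(-1 + m)*2*m = -2*m*(-1 + m))
c = 11*I*√6/2 (c = √(2*10*(1 - 1*10) + (-½ + (⅙)*(-6))) = √(2*10*(1 - 10) + (-½ - 1)) = √(2*10*(-9) - 3/2) = √(-180 - 3/2) = √(-363/2) = 11*I*√6/2 ≈ 13.472*I)
83208/T(c, -34) = 83208/(-93 - 11*I*√6/2)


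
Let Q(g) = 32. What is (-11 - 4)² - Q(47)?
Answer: 193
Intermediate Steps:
(-11 - 4)² - Q(47) = (-11 - 4)² - 1*32 = (-15)² - 32 = 225 - 32 = 193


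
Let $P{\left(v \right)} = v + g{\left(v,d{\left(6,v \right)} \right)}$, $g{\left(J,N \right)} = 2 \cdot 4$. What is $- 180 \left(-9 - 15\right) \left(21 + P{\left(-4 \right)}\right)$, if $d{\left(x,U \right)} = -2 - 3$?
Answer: $108000$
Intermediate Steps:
$d{\left(x,U \right)} = -5$ ($d{\left(x,U \right)} = -2 - 3 = -5$)
$g{\left(J,N \right)} = 8$
$P{\left(v \right)} = 8 + v$ ($P{\left(v \right)} = v + 8 = 8 + v$)
$- 180 \left(-9 - 15\right) \left(21 + P{\left(-4 \right)}\right) = - 180 \left(-9 - 15\right) \left(21 + \left(8 - 4\right)\right) = - 180 \left(- 24 \left(21 + 4\right)\right) = - 180 \left(\left(-24\right) 25\right) = \left(-180\right) \left(-600\right) = 108000$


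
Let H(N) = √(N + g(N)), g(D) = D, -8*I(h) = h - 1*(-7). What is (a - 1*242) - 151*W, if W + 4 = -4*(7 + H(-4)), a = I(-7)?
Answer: 4590 + 1208*I*√2 ≈ 4590.0 + 1708.4*I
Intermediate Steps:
I(h) = -7/8 - h/8 (I(h) = -(h - 1*(-7))/8 = -(h + 7)/8 = -(7 + h)/8 = -7/8 - h/8)
a = 0 (a = -7/8 - ⅛*(-7) = -7/8 + 7/8 = 0)
H(N) = √2*√N (H(N) = √(N + N) = √(2*N) = √2*√N)
W = -32 - 8*I*√2 (W = -4 - 4*(7 + √2*√(-4)) = -4 - 4*(7 + √2*(2*I)) = -4 - 4*(7 + 2*I*√2) = -4 + (-28 - 8*I*√2) = -32 - 8*I*√2 ≈ -32.0 - 11.314*I)
(a - 1*242) - 151*W = (0 - 1*242) - 151*(-32 - 8*I*√2) = (0 - 242) + (4832 + 1208*I*√2) = -242 + (4832 + 1208*I*√2) = 4590 + 1208*I*√2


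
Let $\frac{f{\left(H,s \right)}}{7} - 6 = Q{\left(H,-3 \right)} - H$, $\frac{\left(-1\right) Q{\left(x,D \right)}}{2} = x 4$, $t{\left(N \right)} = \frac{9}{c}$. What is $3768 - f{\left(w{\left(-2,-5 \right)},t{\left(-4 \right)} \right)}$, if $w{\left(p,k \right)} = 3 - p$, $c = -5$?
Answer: $4041$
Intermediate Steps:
$t{\left(N \right)} = - \frac{9}{5}$ ($t{\left(N \right)} = \frac{9}{-5} = 9 \left(- \frac{1}{5}\right) = - \frac{9}{5}$)
$Q{\left(x,D \right)} = - 8 x$ ($Q{\left(x,D \right)} = - 2 x 4 = - 2 \cdot 4 x = - 8 x$)
$f{\left(H,s \right)} = 42 - 63 H$ ($f{\left(H,s \right)} = 42 + 7 \left(- 8 H - H\right) = 42 + 7 \left(- 9 H\right) = 42 - 63 H$)
$3768 - f{\left(w{\left(-2,-5 \right)},t{\left(-4 \right)} \right)} = 3768 - \left(42 - 63 \left(3 - -2\right)\right) = 3768 - \left(42 - 63 \left(3 + 2\right)\right) = 3768 - \left(42 - 315\right) = 3768 - -273 = 3768 + 273 = 4041$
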